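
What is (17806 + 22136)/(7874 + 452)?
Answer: 19971/4163 ≈ 4.7973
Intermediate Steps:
(17806 + 22136)/(7874 + 452) = 39942/8326 = 39942*(1/8326) = 19971/4163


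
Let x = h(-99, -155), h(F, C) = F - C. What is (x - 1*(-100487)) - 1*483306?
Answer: -382763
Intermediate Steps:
x = 56 (x = -99 - 1*(-155) = -99 + 155 = 56)
(x - 1*(-100487)) - 1*483306 = (56 - 1*(-100487)) - 1*483306 = (56 + 100487) - 483306 = 100543 - 483306 = -382763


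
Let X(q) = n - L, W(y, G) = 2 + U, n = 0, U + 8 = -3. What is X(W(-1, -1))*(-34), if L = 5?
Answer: 170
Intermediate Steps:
U = -11 (U = -8 - 3 = -11)
W(y, G) = -9 (W(y, G) = 2 - 11 = -9)
X(q) = -5 (X(q) = 0 - 1*5 = 0 - 5 = -5)
X(W(-1, -1))*(-34) = -5*(-34) = 170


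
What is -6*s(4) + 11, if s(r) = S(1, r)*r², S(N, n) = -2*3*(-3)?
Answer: -1717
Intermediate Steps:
S(N, n) = 18 (S(N, n) = -6*(-3) = 18)
s(r) = 18*r²
-6*s(4) + 11 = -108*4² + 11 = -108*16 + 11 = -6*288 + 11 = -1728 + 11 = -1717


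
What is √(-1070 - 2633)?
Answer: 23*I*√7 ≈ 60.852*I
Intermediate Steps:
√(-1070 - 2633) = √(-3703) = 23*I*√7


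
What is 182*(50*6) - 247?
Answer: 54353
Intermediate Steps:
182*(50*6) - 247 = 182*300 - 247 = 54600 - 247 = 54353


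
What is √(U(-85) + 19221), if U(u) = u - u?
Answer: √19221 ≈ 138.64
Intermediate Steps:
U(u) = 0
√(U(-85) + 19221) = √(0 + 19221) = √19221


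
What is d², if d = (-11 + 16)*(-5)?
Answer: 625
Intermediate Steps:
d = -25 (d = 5*(-5) = -25)
d² = (-25)² = 625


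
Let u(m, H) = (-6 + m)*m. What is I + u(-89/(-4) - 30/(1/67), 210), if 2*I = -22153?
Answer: 63232001/16 ≈ 3.9520e+6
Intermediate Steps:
I = -22153/2 (I = (½)*(-22153) = -22153/2 ≈ -11077.)
u(m, H) = m*(-6 + m)
I + u(-89/(-4) - 30/(1/67), 210) = -22153/2 + (-89/(-4) - 30/(1/67))*(-6 + (-89/(-4) - 30/(1/67))) = -22153/2 + (-89*(-¼) - 30/1/67)*(-6 + (-89*(-¼) - 30/1/67)) = -22153/2 + (89/4 - 30*67)*(-6 + (89/4 - 30*67)) = -22153/2 + (89/4 - 2010)*(-6 + (89/4 - 2010)) = -22153/2 - 7951*(-6 - 7951/4)/4 = -22153/2 - 7951/4*(-7975/4) = -22153/2 + 63409225/16 = 63232001/16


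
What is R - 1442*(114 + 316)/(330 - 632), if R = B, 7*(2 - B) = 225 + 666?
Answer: 2037783/1057 ≈ 1927.9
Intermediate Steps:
B = -877/7 (B = 2 - (225 + 666)/7 = 2 - ⅐*891 = 2 - 891/7 = -877/7 ≈ -125.29)
R = -877/7 ≈ -125.29
R - 1442*(114 + 316)/(330 - 632) = -877/7 - 1442*(114 + 316)/(330 - 632) = -877/7 - 620060/(-302) = -877/7 - 620060*(-1)/302 = -877/7 - 1442*(-215/151) = -877/7 + 310030/151 = 2037783/1057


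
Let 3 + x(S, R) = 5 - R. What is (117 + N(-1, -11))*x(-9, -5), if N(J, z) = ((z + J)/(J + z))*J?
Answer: 812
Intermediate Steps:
x(S, R) = 2 - R (x(S, R) = -3 + (5 - R) = 2 - R)
N(J, z) = J (N(J, z) = ((J + z)/(J + z))*J = 1*J = J)
(117 + N(-1, -11))*x(-9, -5) = (117 - 1)*(2 - 1*(-5)) = 116*(2 + 5) = 116*7 = 812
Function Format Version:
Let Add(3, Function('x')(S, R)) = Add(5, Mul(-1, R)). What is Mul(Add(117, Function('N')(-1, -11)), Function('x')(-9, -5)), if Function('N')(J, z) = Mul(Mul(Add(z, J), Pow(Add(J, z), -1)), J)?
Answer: 812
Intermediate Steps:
Function('x')(S, R) = Add(2, Mul(-1, R)) (Function('x')(S, R) = Add(-3, Add(5, Mul(-1, R))) = Add(2, Mul(-1, R)))
Function('N')(J, z) = J (Function('N')(J, z) = Mul(Mul(Add(J, z), Pow(Add(J, z), -1)), J) = Mul(1, J) = J)
Mul(Add(117, Function('N')(-1, -11)), Function('x')(-9, -5)) = Mul(Add(117, -1), Add(2, Mul(-1, -5))) = Mul(116, Add(2, 5)) = Mul(116, 7) = 812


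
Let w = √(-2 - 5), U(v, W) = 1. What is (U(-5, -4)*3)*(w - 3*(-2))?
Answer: 18 + 3*I*√7 ≈ 18.0 + 7.9373*I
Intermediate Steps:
w = I*√7 (w = √(-7) = I*√7 ≈ 2.6458*I)
(U(-5, -4)*3)*(w - 3*(-2)) = (1*3)*(I*√7 - 3*(-2)) = 3*(I*√7 + 6) = 3*(6 + I*√7) = 18 + 3*I*√7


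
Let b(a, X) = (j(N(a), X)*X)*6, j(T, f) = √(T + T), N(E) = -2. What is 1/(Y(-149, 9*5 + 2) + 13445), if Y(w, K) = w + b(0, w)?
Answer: 277/3749595 + 149*I/14998380 ≈ 7.3875e-5 + 9.9344e-6*I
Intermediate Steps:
j(T, f) = √2*√T (j(T, f) = √(2*T) = √2*√T)
b(a, X) = 12*I*X (b(a, X) = ((√2*√(-2))*X)*6 = ((√2*(I*√2))*X)*6 = ((2*I)*X)*6 = (2*I*X)*6 = 12*I*X)
Y(w, K) = w + 12*I*w
1/(Y(-149, 9*5 + 2) + 13445) = 1/(-149*(1 + 12*I) + 13445) = 1/((-149 - 1788*I) + 13445) = 1/(13296 - 1788*I) = (13296 + 1788*I)/179980560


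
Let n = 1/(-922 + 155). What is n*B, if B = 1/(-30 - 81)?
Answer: 1/85137 ≈ 1.1746e-5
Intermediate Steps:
n = -1/767 (n = 1/(-767) = -1/767 ≈ -0.0013038)
B = -1/111 (B = 1/(-111) = -1/111 ≈ -0.0090090)
n*B = -1/767*(-1/111) = 1/85137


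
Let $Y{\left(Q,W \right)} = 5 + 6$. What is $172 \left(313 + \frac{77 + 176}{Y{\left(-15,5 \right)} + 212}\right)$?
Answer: $\frac{12048944}{223} \approx 54031.0$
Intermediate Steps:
$Y{\left(Q,W \right)} = 11$
$172 \left(313 + \frac{77 + 176}{Y{\left(-15,5 \right)} + 212}\right) = 172 \left(313 + \frac{77 + 176}{11 + 212}\right) = 172 \left(313 + \frac{253}{223}\right) = 172 \cdot \frac{70052}{223} = \frac{12048944}{223}$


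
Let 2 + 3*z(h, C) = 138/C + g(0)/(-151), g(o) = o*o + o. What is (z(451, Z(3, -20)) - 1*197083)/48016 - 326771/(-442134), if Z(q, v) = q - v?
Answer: -35723134637/10614753072 ≈ -3.3654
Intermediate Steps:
g(o) = o + o**2 (g(o) = o**2 + o = o + o**2)
z(h, C) = -2/3 + 46/C (z(h, C) = -2/3 + (138/C + (0*(1 + 0))/(-151))/3 = -2/3 + (138/C + (0*1)*(-1/151))/3 = -2/3 + (138/C + 0*(-1/151))/3 = -2/3 + (138/C + 0)/3 = -2/3 + (138/C)/3 = -2/3 + 46/C)
(z(451, Z(3, -20)) - 1*197083)/48016 - 326771/(-442134) = ((-2/3 + 46/(3 - 1*(-20))) - 1*197083)/48016 - 326771/(-442134) = ((-2/3 + 46/(3 + 20)) - 197083)*(1/48016) - 326771*(-1/442134) = ((-2/3 + 46/23) - 197083)*(1/48016) + 326771/442134 = ((-2/3 + 46*(1/23)) - 197083)*(1/48016) + 326771/442134 = ((-2/3 + 2) - 197083)*(1/48016) + 326771/442134 = (4/3 - 197083)*(1/48016) + 326771/442134 = -591245/3*1/48016 + 326771/442134 = -591245/144048 + 326771/442134 = -35723134637/10614753072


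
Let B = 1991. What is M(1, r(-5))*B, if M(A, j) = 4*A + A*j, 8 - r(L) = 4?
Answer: 15928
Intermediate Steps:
r(L) = 4 (r(L) = 8 - 1*4 = 8 - 4 = 4)
M(1, r(-5))*B = (1*(4 + 4))*1991 = (1*8)*1991 = 8*1991 = 15928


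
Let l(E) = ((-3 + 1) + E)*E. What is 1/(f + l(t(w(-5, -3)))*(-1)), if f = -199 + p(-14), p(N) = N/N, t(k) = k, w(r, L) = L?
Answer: -1/213 ≈ -0.0046948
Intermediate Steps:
p(N) = 1
l(E) = E*(-2 + E) (l(E) = (-2 + E)*E = E*(-2 + E))
f = -198 (f = -199 + 1 = -198)
1/(f + l(t(w(-5, -3)))*(-1)) = 1/(-198 - 3*(-2 - 3)*(-1)) = 1/(-198 - 3*(-5)*(-1)) = 1/(-198 + 15*(-1)) = 1/(-198 - 15) = 1/(-213) = -1/213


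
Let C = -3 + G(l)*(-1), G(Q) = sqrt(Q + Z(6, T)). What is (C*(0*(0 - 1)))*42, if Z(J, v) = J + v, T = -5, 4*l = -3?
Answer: 0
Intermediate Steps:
l = -3/4 (l = (1/4)*(-3) = -3/4 ≈ -0.75000)
G(Q) = sqrt(1 + Q) (G(Q) = sqrt(Q + (6 - 5)) = sqrt(Q + 1) = sqrt(1 + Q))
C = -7/2 (C = -3 + sqrt(1 - 3/4)*(-1) = -3 + sqrt(1/4)*(-1) = -3 + (1/2)*(-1) = -3 - 1/2 = -7/2 ≈ -3.5000)
(C*(0*(0 - 1)))*42 = -0*(0 - 1)*42 = -0*(-1)*42 = -7/2*0*42 = 0*42 = 0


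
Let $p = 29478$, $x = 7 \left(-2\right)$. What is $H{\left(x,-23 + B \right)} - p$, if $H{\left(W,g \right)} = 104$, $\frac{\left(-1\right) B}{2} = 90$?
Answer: $-29374$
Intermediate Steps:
$B = -180$ ($B = \left(-2\right) 90 = -180$)
$x = -14$
$H{\left(x,-23 + B \right)} - p = 104 - 29478 = -29374$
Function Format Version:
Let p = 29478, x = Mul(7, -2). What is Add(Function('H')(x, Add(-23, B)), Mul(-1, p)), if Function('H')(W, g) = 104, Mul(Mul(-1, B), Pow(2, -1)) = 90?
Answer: -29374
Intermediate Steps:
B = -180 (B = Mul(-2, 90) = -180)
x = -14
Add(Function('H')(x, Add(-23, B)), Mul(-1, p)) = Add(104, Mul(-1, 29478)) = Add(104, -29478) = -29374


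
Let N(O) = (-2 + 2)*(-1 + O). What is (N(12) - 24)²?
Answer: 576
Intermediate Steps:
N(O) = 0 (N(O) = 0*(-1 + O) = 0)
(N(12) - 24)² = (0 - 24)² = (-24)² = 576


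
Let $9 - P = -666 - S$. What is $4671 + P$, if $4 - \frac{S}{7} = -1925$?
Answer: $18849$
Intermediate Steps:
$S = 13503$ ($S = 28 - -13475 = 28 + 13475 = 13503$)
$P = 14178$ ($P = 9 - \left(-666 - 13503\right) = 9 - -14169 = 9 + 14169 = 14178$)
$4671 + P = 4671 + 14178 = 18849$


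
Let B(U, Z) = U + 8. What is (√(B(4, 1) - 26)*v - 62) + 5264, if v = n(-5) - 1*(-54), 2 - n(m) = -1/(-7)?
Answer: 5202 + 391*I*√14/7 ≈ 5202.0 + 209.0*I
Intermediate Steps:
B(U, Z) = 8 + U
n(m) = 13/7 (n(m) = 2 - (-1)/(-7) = 2 - (-1)*(-1)/7 = 2 - 1*⅐ = 2 - ⅐ = 13/7)
v = 391/7 (v = 13/7 - 1*(-54) = 13/7 + 54 = 391/7 ≈ 55.857)
(√(B(4, 1) - 26)*v - 62) + 5264 = (√((8 + 4) - 26)*(391/7) - 62) + 5264 = (√(12 - 26)*(391/7) - 62) + 5264 = (√(-14)*(391/7) - 62) + 5264 = ((I*√14)*(391/7) - 62) + 5264 = (391*I*√14/7 - 62) + 5264 = (-62 + 391*I*√14/7) + 5264 = 5202 + 391*I*√14/7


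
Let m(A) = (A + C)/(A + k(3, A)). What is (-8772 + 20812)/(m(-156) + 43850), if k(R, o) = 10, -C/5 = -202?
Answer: 878920/3200623 ≈ 0.27461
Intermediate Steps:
C = 1010 (C = -5*(-202) = 1010)
m(A) = (1010 + A)/(10 + A) (m(A) = (A + 1010)/(A + 10) = (1010 + A)/(10 + A))
(-8772 + 20812)/(m(-156) + 43850) = (-8772 + 20812)/((1010 - 156)/(10 - 156) + 43850) = 12040/(854/(-146) + 43850) = 12040/(-1/146*854 + 43850) = 12040/(-427/73 + 43850) = 12040/(3200623/73) = 12040*(73/3200623) = 878920/3200623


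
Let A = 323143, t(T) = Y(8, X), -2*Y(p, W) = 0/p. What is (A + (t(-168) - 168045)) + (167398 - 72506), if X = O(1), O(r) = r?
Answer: 249990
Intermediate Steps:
X = 1
Y(p, W) = 0 (Y(p, W) = -0/p = -½*0 = 0)
t(T) = 0
(A + (t(-168) - 168045)) + (167398 - 72506) = (323143 + (0 - 168045)) + (167398 - 72506) = (323143 - 168045) + 94892 = 155098 + 94892 = 249990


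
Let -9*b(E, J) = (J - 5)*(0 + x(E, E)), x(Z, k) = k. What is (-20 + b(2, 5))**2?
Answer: 400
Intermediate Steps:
b(E, J) = -E*(-5 + J)/9 (b(E, J) = -(J - 5)*(0 + E)/9 = -(-5 + J)*E/9 = -E*(-5 + J)/9)
(-20 + b(2, 5))**2 = (-20 + (1/9)*2*(5 - 1*5))**2 = (-20 + (1/9)*2*(5 - 5))**2 = (-20 + (1/9)*2*0)**2 = (-20 + 0)**2 = (-20)**2 = 400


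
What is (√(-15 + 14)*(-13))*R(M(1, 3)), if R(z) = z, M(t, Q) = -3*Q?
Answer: 117*I ≈ 117.0*I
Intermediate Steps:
(√(-15 + 14)*(-13))*R(M(1, 3)) = (√(-15 + 14)*(-13))*(-3*3) = (√(-1)*(-13))*(-9) = (I*(-13))*(-9) = -13*I*(-9) = 117*I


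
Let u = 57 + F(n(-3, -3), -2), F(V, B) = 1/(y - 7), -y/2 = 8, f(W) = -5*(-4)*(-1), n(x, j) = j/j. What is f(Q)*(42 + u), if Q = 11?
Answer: -45520/23 ≈ -1979.1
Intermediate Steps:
n(x, j) = 1
f(W) = -20 (f(W) = 20*(-1) = -20)
y = -16 (y = -2*8 = -16)
F(V, B) = -1/23 (F(V, B) = 1/(-16 - 7) = 1/(-23) = -1/23)
u = 1310/23 (u = 57 - 1/23 = 1310/23 ≈ 56.957)
f(Q)*(42 + u) = -20*(42 + 1310/23) = -20*2276/23 = -45520/23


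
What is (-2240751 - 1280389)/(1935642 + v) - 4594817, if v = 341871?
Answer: -1494965567323/325359 ≈ -4.5948e+6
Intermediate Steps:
(-2240751 - 1280389)/(1935642 + v) - 4594817 = (-2240751 - 1280389)/(1935642 + 341871) - 4594817 = -3521140/2277513 - 4594817 = -3521140*1/2277513 - 4594817 = -503020/325359 - 4594817 = -1494965567323/325359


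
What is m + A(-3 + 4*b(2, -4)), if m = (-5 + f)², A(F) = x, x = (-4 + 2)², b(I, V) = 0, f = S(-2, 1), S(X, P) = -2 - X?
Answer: 29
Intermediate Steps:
f = 0 (f = -2 - 1*(-2) = -2 + 2 = 0)
x = 4 (x = (-2)² = 4)
A(F) = 4
m = 25 (m = (-5 + 0)² = (-5)² = 25)
m + A(-3 + 4*b(2, -4)) = 25 + 4 = 29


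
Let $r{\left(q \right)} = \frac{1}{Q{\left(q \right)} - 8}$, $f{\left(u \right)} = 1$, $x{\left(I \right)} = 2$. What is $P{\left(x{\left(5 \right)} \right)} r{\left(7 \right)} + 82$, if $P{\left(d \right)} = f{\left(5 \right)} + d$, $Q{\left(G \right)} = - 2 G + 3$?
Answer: $\frac{1555}{19} \approx 81.842$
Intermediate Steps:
$Q{\left(G \right)} = 3 - 2 G$
$P{\left(d \right)} = 1 + d$
$r{\left(q \right)} = \frac{1}{-5 - 2 q}$ ($r{\left(q \right)} = \frac{1}{\left(3 - 2 q\right) - 8} = \frac{1}{-5 - 2 q}$)
$P{\left(x{\left(5 \right)} \right)} r{\left(7 \right)} + 82 = \left(1 + 2\right) \left(- \frac{1}{5 + 2 \cdot 7}\right) + 82 = 3 \left(- \frac{1}{5 + 14}\right) + 82 = 3 \left(- \frac{1}{19}\right) + 82 = - \frac{3}{19} + 82 = \frac{1555}{19}$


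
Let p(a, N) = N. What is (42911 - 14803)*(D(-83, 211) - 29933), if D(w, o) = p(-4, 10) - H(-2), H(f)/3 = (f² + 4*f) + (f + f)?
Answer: -840401092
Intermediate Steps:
H(f) = 3*f² + 18*f (H(f) = 3*((f² + 4*f) + (f + f)) = 3*((f² + 4*f) + 2*f) = 3*(f² + 6*f) = 3*f² + 18*f)
D(w, o) = 34 (D(w, o) = 10 - 3*(-2)*(6 - 2) = 10 - 3*(-2)*4 = 10 - 1*(-24) = 10 + 24 = 34)
(42911 - 14803)*(D(-83, 211) - 29933) = (42911 - 14803)*(34 - 29933) = 28108*(-29899) = -840401092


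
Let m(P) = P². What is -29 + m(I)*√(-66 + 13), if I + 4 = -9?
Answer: -29 + 169*I*√53 ≈ -29.0 + 1230.3*I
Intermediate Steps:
I = -13 (I = -4 - 9 = -13)
-29 + m(I)*√(-66 + 13) = -29 + (-13)²*√(-66 + 13) = -29 + 169*√(-53) = -29 + 169*(I*√53) = -29 + 169*I*√53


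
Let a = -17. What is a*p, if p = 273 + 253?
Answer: -8942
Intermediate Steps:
p = 526
a*p = -17*526 = -8942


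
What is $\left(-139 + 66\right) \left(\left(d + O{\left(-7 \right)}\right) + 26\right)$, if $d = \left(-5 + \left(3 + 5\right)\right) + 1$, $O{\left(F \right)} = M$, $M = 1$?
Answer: $-2263$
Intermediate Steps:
$O{\left(F \right)} = 1$
$d = 4$ ($d = \left(-5 + 8\right) + 1 = 3 + 1 = 4$)
$\left(-139 + 66\right) \left(\left(d + O{\left(-7 \right)}\right) + 26\right) = \left(-139 + 66\right) \left(\left(4 + 1\right) + 26\right) = - 73 \left(5 + 26\right) = \left(-73\right) 31 = -2263$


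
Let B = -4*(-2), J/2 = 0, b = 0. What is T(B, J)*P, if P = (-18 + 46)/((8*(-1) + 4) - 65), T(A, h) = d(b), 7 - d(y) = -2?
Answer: -84/23 ≈ -3.6522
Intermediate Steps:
J = 0 (J = 2*0 = 0)
d(y) = 9 (d(y) = 7 - 1*(-2) = 7 + 2 = 9)
B = 8
T(A, h) = 9
P = -28/69 (P = 28/((-8 + 4) - 65) = 28/(-4 - 65) = 28/(-69) = 28*(-1/69) = -28/69 ≈ -0.40580)
T(B, J)*P = 9*(-28/69) = -84/23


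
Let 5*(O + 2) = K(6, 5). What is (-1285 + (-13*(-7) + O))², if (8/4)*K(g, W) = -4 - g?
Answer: 1432809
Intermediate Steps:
K(g, W) = -2 - g/2 (K(g, W) = (-4 - g)/2 = -2 - g/2)
O = -3 (O = -2 + (-2 - ½*6)/5 = -2 + (-2 - 3)/5 = -2 + (⅕)*(-5) = -2 - 1 = -3)
(-1285 + (-13*(-7) + O))² = (-1285 + (-13*(-7) - 3))² = (-1285 + (91 - 3))² = (-1285 + 88)² = (-1197)² = 1432809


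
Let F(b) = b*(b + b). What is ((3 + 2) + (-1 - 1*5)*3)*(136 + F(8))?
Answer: -3432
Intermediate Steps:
F(b) = 2*b² (F(b) = b*(2*b) = 2*b²)
((3 + 2) + (-1 - 1*5)*3)*(136 + F(8)) = ((3 + 2) + (-1 - 1*5)*3)*(136 + 2*8²) = (5 + (-1 - 5)*3)*(136 + 2*64) = (5 - 6*3)*(136 + 128) = (5 - 18)*264 = -13*264 = -3432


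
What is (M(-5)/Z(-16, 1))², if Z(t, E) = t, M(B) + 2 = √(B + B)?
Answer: (2 - I*√10)²/256 ≈ -0.023438 - 0.049411*I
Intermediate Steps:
M(B) = -2 + √2*√B (M(B) = -2 + √(B + B) = -2 + √(2*B) = -2 + √2*√B)
(M(-5)/Z(-16, 1))² = ((-2 + √2*√(-5))/(-16))² = ((-2 + √2*(I*√5))*(-1/16))² = ((-2 + I*√10)*(-1/16))² = (⅛ - I*√10/16)²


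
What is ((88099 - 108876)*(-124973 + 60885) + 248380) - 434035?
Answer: 1331370721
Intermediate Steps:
((88099 - 108876)*(-124973 + 60885) + 248380) - 434035 = (-20777*(-64088) + 248380) - 434035 = (1331556376 + 248380) - 434035 = 1331804756 - 434035 = 1331370721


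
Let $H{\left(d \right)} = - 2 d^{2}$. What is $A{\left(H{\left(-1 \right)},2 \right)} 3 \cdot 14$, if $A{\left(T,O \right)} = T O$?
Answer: $-168$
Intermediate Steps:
$A{\left(T,O \right)} = O T$
$A{\left(H{\left(-1 \right)},2 \right)} 3 \cdot 14 = 2 \left(- 2 \left(-1\right)^{2}\right) 3 \cdot 14 = 2 \left(\left(-2\right) 1\right) 3 \cdot 14 = 2 \left(-2\right) 3 \cdot 14 = \left(-4\right) 3 \cdot 14 = \left(-12\right) 14 = -168$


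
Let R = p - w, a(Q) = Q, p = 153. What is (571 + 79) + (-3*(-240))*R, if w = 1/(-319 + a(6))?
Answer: 34684250/313 ≈ 1.1081e+5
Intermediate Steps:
w = -1/313 (w = 1/(-319 + 6) = 1/(-313) = -1/313 ≈ -0.0031949)
R = 47890/313 (R = 153 - 1*(-1/313) = 153 + 1/313 = 47890/313 ≈ 153.00)
(571 + 79) + (-3*(-240))*R = (571 + 79) - 3*(-240)*(47890/313) = 650 + 720*(47890/313) = 650 + 34480800/313 = 34684250/313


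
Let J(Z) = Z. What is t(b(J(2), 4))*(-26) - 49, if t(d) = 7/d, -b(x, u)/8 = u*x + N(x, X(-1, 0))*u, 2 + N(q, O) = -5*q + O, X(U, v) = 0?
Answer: -7931/160 ≈ -49.569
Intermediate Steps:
N(q, O) = -2 + O - 5*q (N(q, O) = -2 + (-5*q + O) = -2 + (O - 5*q) = -2 + O - 5*q)
b(x, u) = -8*u*x - 8*u*(-2 - 5*x) (b(x, u) = -8*(u*x + (-2 + 0 - 5*x)*u) = -8*(u*x + (-2 - 5*x)*u) = -8*(u*x + u*(-2 - 5*x)) = -8*u*x - 8*u*(-2 - 5*x))
t(b(J(2), 4))*(-26) - 49 = (7/((16*4*(1 + 2*2))))*(-26) - 49 = (7/((16*4*(1 + 4))))*(-26) - 49 = (7/((16*4*5)))*(-26) - 49 = (7/320)*(-26) - 49 = -91/160 - 49 = -7931/160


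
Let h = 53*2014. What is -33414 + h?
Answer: 73328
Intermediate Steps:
h = 106742
-33414 + h = -33414 + 106742 = 73328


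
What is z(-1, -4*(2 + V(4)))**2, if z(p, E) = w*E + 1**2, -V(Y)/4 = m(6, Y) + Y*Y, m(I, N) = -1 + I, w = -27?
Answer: 78411025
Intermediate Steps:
V(Y) = -20 - 4*Y**2 (V(Y) = -4*((-1 + 6) + Y*Y) = -4*(5 + Y**2) = -20 - 4*Y**2)
z(p, E) = 1 - 27*E (z(p, E) = -27*E + 1**2 = -27*E + 1 = 1 - 27*E)
z(-1, -4*(2 + V(4)))**2 = (1 - (-108)*(2 + (-20 - 4*4**2)))**2 = (1 - (-108)*(2 + (-20 - 4*16)))**2 = (1 - (-108)*(2 + (-20 - 64)))**2 = (1 - (-108)*(2 - 84))**2 = (1 - (-108)*(-82))**2 = (1 - 27*328)**2 = (1 - 8856)**2 = (-8855)**2 = 78411025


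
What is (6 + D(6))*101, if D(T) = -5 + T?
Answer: 707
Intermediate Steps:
(6 + D(6))*101 = (6 + (-5 + 6))*101 = (6 + 1)*101 = 7*101 = 707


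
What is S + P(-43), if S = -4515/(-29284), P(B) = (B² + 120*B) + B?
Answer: -98214021/29284 ≈ -3353.8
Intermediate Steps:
P(B) = B² + 121*B
S = 4515/29284 (S = -4515*(-1/29284) = 4515/29284 ≈ 0.15418)
S + P(-43) = 4515/29284 - 43*(121 - 43) = 4515/29284 - 43*78 = 4515/29284 - 3354 = -98214021/29284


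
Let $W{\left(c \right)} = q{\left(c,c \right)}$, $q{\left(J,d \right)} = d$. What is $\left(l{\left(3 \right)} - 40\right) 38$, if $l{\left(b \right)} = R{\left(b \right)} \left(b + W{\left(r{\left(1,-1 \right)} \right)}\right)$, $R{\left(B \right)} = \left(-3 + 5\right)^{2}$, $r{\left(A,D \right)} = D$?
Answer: $-1216$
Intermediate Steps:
$R{\left(B \right)} = 4$ ($R{\left(B \right)} = 2^{2} = 4$)
$W{\left(c \right)} = c$
$l{\left(b \right)} = -4 + 4 b$ ($l{\left(b \right)} = 4 \left(b - 1\right) = 4 \left(-1 + b\right) = -4 + 4 b$)
$\left(l{\left(3 \right)} - 40\right) 38 = \left(\left(-4 + 4 \cdot 3\right) - 40\right) 38 = \left(\left(-4 + 12\right) - 40\right) 38 = \left(8 - 40\right) 38 = \left(-32\right) 38 = -1216$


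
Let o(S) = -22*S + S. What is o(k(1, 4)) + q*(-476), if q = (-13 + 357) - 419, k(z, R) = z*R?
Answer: 35616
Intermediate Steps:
k(z, R) = R*z
o(S) = -21*S
q = -75 (q = 344 - 419 = -75)
o(k(1, 4)) + q*(-476) = -84 - 75*(-476) = -21*4 + 35700 = -84 + 35700 = 35616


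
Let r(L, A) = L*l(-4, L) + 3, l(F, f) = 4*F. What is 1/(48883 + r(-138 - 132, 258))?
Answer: 1/53206 ≈ 1.8795e-5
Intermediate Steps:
r(L, A) = 3 - 16*L (r(L, A) = L*(4*(-4)) + 3 = L*(-16) + 3 = -16*L + 3 = 3 - 16*L)
1/(48883 + r(-138 - 132, 258)) = 1/(48883 + (3 - 16*(-138 - 132))) = 1/(48883 + (3 - 16*(-270))) = 1/(48883 + (3 + 4320)) = 1/(48883 + 4323) = 1/53206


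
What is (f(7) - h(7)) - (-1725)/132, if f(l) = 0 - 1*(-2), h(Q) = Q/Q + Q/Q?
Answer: 575/44 ≈ 13.068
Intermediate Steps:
h(Q) = 2 (h(Q) = 1 + 1 = 2)
f(l) = 2 (f(l) = 0 + 2 = 2)
(f(7) - h(7)) - (-1725)/132 = (2 - 1*2) - (-1725)/132 = (2 - 2) - (-1725)/132 = 0 - 75*(-23/132) = 0 + 575/44 = 575/44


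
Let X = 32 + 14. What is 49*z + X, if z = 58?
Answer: 2888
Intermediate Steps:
X = 46
49*z + X = 49*58 + 46 = 2842 + 46 = 2888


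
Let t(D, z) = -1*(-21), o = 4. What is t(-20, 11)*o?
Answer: 84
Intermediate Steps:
t(D, z) = 21
t(-20, 11)*o = 21*4 = 84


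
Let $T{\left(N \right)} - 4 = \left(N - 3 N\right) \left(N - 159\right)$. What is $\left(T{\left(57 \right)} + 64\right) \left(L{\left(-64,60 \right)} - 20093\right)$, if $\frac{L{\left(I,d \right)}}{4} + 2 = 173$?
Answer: $-227007664$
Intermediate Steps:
$L{\left(I,d \right)} = 684$ ($L{\left(I,d \right)} = -8 + 4 \cdot 173 = -8 + 692 = 684$)
$T{\left(N \right)} = 4 - 2 N \left(-159 + N\right)$ ($T{\left(N \right)} = 4 + \left(N - 3 N\right) \left(N - 159\right) = 4 + - 2 N \left(-159 + N\right) = 4 - 2 N \left(-159 + N\right)$)
$\left(T{\left(57 \right)} + 64\right) \left(L{\left(-64,60 \right)} - 20093\right) = \left(\left(4 - 2 \cdot 57^{2} + 318 \cdot 57\right) + 64\right) \left(684 - 20093\right) = \left(\left(4 - 6498 + 18126\right) + 64\right) \left(-19409\right) = \left(11632 + 64\right) \left(-19409\right) = 11696 \left(-19409\right) = -227007664$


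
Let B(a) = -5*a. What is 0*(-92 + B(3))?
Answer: 0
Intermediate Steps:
0*(-92 + B(3)) = 0*(-92 - 5*3) = 0*(-92 - 15) = 0*(-107) = 0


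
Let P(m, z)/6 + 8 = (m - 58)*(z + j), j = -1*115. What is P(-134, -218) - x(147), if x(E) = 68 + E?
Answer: 383353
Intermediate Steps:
j = -115
P(m, z) = -48 + 6*(-115 + z)*(-58 + m) (P(m, z) = -48 + 6*((m - 58)*(z - 115)) = -48 + 6*((-58 + m)*(-115 + z)) = -48 + 6*((-115 + z)*(-58 + m)) = -48 + 6*(-115 + z)*(-58 + m))
P(-134, -218) - x(147) = (39972 - 690*(-134) - 348*(-218) + 6*(-134)*(-218)) - (68 + 147) = (39972 + 92460 + 75864 + 175272) - 1*215 = 383568 - 215 = 383353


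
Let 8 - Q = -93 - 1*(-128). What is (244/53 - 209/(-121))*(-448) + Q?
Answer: -1669309/583 ≈ -2863.3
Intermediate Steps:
Q = -27 (Q = 8 - (-93 - 1*(-128)) = 8 - (-93 + 128) = 8 - 1*35 = 8 - 35 = -27)
(244/53 - 209/(-121))*(-448) + Q = (244/53 - 209/(-121))*(-448) - 27 = (244*(1/53) - 209*(-1/121))*(-448) - 27 = (244/53 + 19/11)*(-448) - 27 = (3691/583)*(-448) - 27 = -1653568/583 - 27 = -1669309/583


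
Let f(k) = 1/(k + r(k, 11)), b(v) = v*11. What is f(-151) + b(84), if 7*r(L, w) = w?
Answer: 966497/1046 ≈ 923.99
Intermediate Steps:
b(v) = 11*v
r(L, w) = w/7
f(k) = 1/(11/7 + k) (f(k) = 1/(k + (⅐)*11) = 1/(k + 11/7) = 1/(11/7 + k))
f(-151) + b(84) = 7/(11 + 7*(-151)) + 11*84 = 7/(11 - 1057) + 924 = 7/(-1046) + 924 = 7*(-1/1046) + 924 = -7/1046 + 924 = 966497/1046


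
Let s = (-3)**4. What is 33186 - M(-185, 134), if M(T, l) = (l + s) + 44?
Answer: 32927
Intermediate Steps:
s = 81
M(T, l) = 125 + l (M(T, l) = (l + 81) + 44 = (81 + l) + 44 = 125 + l)
33186 - M(-185, 134) = 33186 - (125 + 134) = 33186 - 1*259 = 33186 - 259 = 32927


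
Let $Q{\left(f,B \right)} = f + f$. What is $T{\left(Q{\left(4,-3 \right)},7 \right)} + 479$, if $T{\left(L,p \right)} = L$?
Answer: $487$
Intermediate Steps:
$Q{\left(f,B \right)} = 2 f$
$T{\left(Q{\left(4,-3 \right)},7 \right)} + 479 = 2 \cdot 4 + 479 = 8 + 479 = 487$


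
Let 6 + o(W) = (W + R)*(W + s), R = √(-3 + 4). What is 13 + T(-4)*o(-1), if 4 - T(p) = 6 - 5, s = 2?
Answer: -5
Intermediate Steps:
R = 1 (R = √1 = 1)
o(W) = -6 + (1 + W)*(2 + W) (o(W) = -6 + (W + 1)*(W + 2) = -6 + (1 + W)*(2 + W))
T(p) = 3 (T(p) = 4 - (6 - 5) = 4 - 1*1 = 4 - 1 = 3)
13 + T(-4)*o(-1) = 13 + 3*(-4 + (-1)² + 3*(-1)) = 13 + 3*(-4 + 1 - 3) = 13 + 3*(-6) = 13 - 18 = -5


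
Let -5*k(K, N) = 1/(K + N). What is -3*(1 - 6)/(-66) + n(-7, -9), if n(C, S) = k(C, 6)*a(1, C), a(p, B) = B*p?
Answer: -179/110 ≈ -1.6273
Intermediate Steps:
k(K, N) = -1/(5*(K + N))
n(C, S) = -C/(30 + 5*C) (n(C, S) = (-1/(5*C + 5*6))*(C*1) = (-1/(5*C + 30))*C = (-1/(30 + 5*C))*C = -C/(30 + 5*C))
-3*(1 - 6)/(-66) + n(-7, -9) = -3*(1 - 6)/(-66) - 1*(-7)/(30 + 5*(-7)) = -3*(-5)*(-1/66) - 1*(-7)/(30 - 35) = 15*(-1/66) - 1*(-7)/(-5) = -5/22 - 1*(-7)*(-⅕) = -5/22 - 7/5 = -179/110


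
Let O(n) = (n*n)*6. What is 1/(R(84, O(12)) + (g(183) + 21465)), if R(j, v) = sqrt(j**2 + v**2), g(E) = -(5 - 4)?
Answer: 2683/57493718 - 3*sqrt(5233)/114987436 ≈ 4.4779e-5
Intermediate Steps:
g(E) = -1 (g(E) = -1*1 = -1)
O(n) = 6*n**2 (O(n) = n**2*6 = 6*n**2)
1/(R(84, O(12)) + (g(183) + 21465)) = 1/(sqrt(84**2 + (6*12**2)**2) + (-1 + 21465)) = 1/(sqrt(7056 + (6*144)**2) + 21464) = 1/(sqrt(7056 + 864**2) + 21464) = 1/(sqrt(7056 + 746496) + 21464) = 1/(sqrt(753552) + 21464) = 1/(12*sqrt(5233) + 21464) = 1/(21464 + 12*sqrt(5233))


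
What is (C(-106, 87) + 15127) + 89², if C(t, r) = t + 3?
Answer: 22945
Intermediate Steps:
C(t, r) = 3 + t
(C(-106, 87) + 15127) + 89² = ((3 - 106) + 15127) + 89² = (-103 + 15127) + 7921 = 15024 + 7921 = 22945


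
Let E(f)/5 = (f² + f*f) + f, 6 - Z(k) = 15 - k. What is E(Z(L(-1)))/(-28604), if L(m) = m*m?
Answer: -150/7151 ≈ -0.020976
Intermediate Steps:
L(m) = m²
Z(k) = -9 + k (Z(k) = 6 - (15 - k) = 6 + (-15 + k) = -9 + k)
E(f) = 5*f + 10*f² (E(f) = 5*((f² + f*f) + f) = 5*((f² + f²) + f) = 5*(2*f² + f) = 5*(f + 2*f²) = 5*f + 10*f²)
E(Z(L(-1)))/(-28604) = (5*(-9 + (-1)²)*(1 + 2*(-9 + (-1)²)))/(-28604) = (5*(-9 + 1)*(1 + 2*(-9 + 1)))*(-1/28604) = (5*(-8)*(1 + 2*(-8)))*(-1/28604) = (5*(-8)*(1 - 16))*(-1/28604) = (5*(-8)*(-15))*(-1/28604) = 600*(-1/28604) = -150/7151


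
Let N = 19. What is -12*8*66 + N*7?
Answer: -6203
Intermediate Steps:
-12*8*66 + N*7 = -12*8*66 + 19*7 = -96*66 + 133 = -6336 + 133 = -6203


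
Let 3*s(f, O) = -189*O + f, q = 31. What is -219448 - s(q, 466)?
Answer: -570301/3 ≈ -1.9010e+5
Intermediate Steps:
s(f, O) = -63*O + f/3 (s(f, O) = (-189*O + f)/3 = (f - 189*O)/3 = -63*O + f/3)
-219448 - s(q, 466) = -219448 - (-63*466 + (1/3)*31) = -219448 - (-29358 + 31/3) = -219448 - 1*(-88043/3) = -219448 + 88043/3 = -570301/3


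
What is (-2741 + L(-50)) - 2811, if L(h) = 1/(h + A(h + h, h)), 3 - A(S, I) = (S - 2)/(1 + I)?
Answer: -13352609/2405 ≈ -5552.0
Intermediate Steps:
A(S, I) = 3 - (-2 + S)/(1 + I) (A(S, I) = 3 - (S - 2)/(1 + I) = 3 - (-2 + S)/(1 + I))
L(h) = 1/(h + (5 + h)/(1 + h)) (L(h) = 1/(h + (5 - (h + h) + 3*h)/(1 + h)) = 1/(h + (5 - 2*h + 3*h)/(1 + h)) = 1/(h + (5 + h)/(1 + h)))
(-2741 + L(-50)) - 2811 = (-2741 + (1 - 50)/(5 - 50 - 50*(1 - 50))) - 2811 = (-2741 - 49/(5 - 50 - 50*(-49))) - 2811 = (-2741 - 49/(5 - 50 + 2450)) - 2811 = (-2741 - 49/2405) - 2811 = -6592154/2405 - 2811 = -13352609/2405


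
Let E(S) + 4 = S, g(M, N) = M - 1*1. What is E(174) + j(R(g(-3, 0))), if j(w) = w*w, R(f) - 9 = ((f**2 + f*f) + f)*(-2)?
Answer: 2379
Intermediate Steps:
g(M, N) = -1 + M (g(M, N) = M - 1 = -1 + M)
E(S) = -4 + S
R(f) = 9 - 4*f**2 - 2*f (R(f) = 9 + ((f**2 + f*f) + f)*(-2) = 9 + ((f**2 + f**2) + f)*(-2) = 9 + (2*f**2 + f)*(-2) = 9 + (f + 2*f**2)*(-2) = 9 + (-4*f**2 - 2*f) = 9 - 4*f**2 - 2*f)
j(w) = w**2
E(174) + j(R(g(-3, 0))) = (-4 + 174) + (9 - 4*(-1 - 3)**2 - 2*(-1 - 3))**2 = 170 + (9 - 4*(-4)**2 - 2*(-4))**2 = 170 + (9 - 4*16 + 8)**2 = 170 + (9 - 64 + 8)**2 = 170 + (-47)**2 = 170 + 2209 = 2379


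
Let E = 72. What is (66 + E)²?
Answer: 19044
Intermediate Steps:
(66 + E)² = (66 + 72)² = 138² = 19044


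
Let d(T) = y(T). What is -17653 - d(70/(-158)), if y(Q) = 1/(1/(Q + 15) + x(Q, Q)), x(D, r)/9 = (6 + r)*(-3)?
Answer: -240516897127/13624709 ≈ -17653.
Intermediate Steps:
x(D, r) = -162 - 27*r (x(D, r) = 9*((6 + r)*(-3)) = 9*(-18 - 3*r) = -162 - 27*r)
y(Q) = 1/(-162 + 1/(15 + Q) - 27*Q) (y(Q) = 1/(1/(Q + 15) + (-162 - 27*Q)) = 1/(1/(15 + Q) + (-162 - 27*Q)) = 1/(-162 + 1/(15 + Q) - 27*Q))
d(T) = (-15 - T)/(2429 + 27*T² + 567*T)
-17653 - d(70/(-158)) = -17653 - (-15 - 70/(-158))/(2429 + 27*(70/(-158))² + 567*(70/(-158))) = -17653 - (-15 - 70*(-1)/158)/(2429 + 27*(70*(-1/158))² + 567*(70*(-1/158))) = -17653 - (-15 - 1*(-35/79))/(2429 + 27*(-35/79)² + 567*(-35/79)) = -17653 - (-15 + 35/79)/(2429 + 27*(1225/6241) - 19845/79) = -17653 - (-1150)/((2429 + 33075/6241 - 19845/79)*79) = -17653 - (-1150)/(13624709/6241*79) = -17653 - 6241*(-1150)/(13624709*79) = -17653 - 1*(-90850/13624709) = -17653 + 90850/13624709 = -240516897127/13624709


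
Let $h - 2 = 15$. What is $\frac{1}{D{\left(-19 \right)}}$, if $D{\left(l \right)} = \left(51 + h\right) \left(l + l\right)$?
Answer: $- \frac{1}{2584} \approx -0.000387$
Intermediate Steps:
$h = 17$ ($h = 2 + 15 = 17$)
$D{\left(l \right)} = 136 l$ ($D{\left(l \right)} = \left(51 + 17\right) \left(l + l\right) = 68 \cdot 2 l = 136 l$)
$\frac{1}{D{\left(-19 \right)}} = \frac{1}{136 \left(-19\right)} = \frac{1}{-2584} = - \frac{1}{2584}$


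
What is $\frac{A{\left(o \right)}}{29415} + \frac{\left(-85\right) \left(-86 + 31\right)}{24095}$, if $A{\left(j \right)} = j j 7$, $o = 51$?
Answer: $\frac{38414186}{47250295} \approx 0.81299$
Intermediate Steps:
$A{\left(j \right)} = 7 j^{2}$ ($A{\left(j \right)} = j^{2} \cdot 7 = 7 j^{2}$)
$\frac{A{\left(o \right)}}{29415} + \frac{\left(-85\right) \left(-86 + 31\right)}{24095} = \frac{7 \cdot 51^{2}}{29415} + \frac{\left(-85\right) \left(-86 + 31\right)}{24095} = 7 \cdot 2601 \cdot \frac{1}{29415} + \left(-85\right) \left(-55\right) \frac{1}{24095} = 18207 \cdot \frac{1}{29415} + 4675 \cdot \frac{1}{24095} = \frac{6069}{9805} + \frac{935}{4819} = \frac{38414186}{47250295}$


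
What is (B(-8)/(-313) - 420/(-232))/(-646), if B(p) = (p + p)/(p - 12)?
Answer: -164093/58637420 ≈ -0.0027984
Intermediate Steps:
B(p) = 2*p/(-12 + p) (B(p) = (2*p)/(-12 + p) = 2*p/(-12 + p))
(B(-8)/(-313) - 420/(-232))/(-646) = ((2*(-8)/(-12 - 8))/(-313) - 420/(-232))/(-646) = ((2*(-8)/(-20))*(-1/313) - 420*(-1/232))*(-1/646) = ((2*(-8)*(-1/20))*(-1/313) + 105/58)*(-1/646) = ((⅘)*(-1/313) + 105/58)*(-1/646) = (-4/1565 + 105/58)*(-1/646) = (164093/90770)*(-1/646) = -164093/58637420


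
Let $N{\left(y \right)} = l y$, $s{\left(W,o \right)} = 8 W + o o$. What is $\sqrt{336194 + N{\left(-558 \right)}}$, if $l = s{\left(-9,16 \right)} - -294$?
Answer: $\sqrt{69470} \approx 263.57$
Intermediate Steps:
$s{\left(W,o \right)} = o^{2} + 8 W$ ($s{\left(W,o \right)} = 8 W + o^{2} = o^{2} + 8 W$)
$l = 478$ ($l = \left(16^{2} + 8 \left(-9\right)\right) - -294 = \left(256 - 72\right) + 294 = 184 + 294 = 478$)
$N{\left(y \right)} = 478 y$
$\sqrt{336194 + N{\left(-558 \right)}} = \sqrt{336194 + 478 \left(-558\right)} = \sqrt{336194 - 266724} = \sqrt{69470}$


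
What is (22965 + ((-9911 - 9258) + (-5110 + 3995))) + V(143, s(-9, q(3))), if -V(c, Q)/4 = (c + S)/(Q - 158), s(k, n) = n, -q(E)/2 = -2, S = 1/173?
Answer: 35763081/13321 ≈ 2684.7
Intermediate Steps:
S = 1/173 ≈ 0.0057803
q(E) = 4 (q(E) = -2*(-2) = 4)
V(c, Q) = -4*(1/173 + c)/(-158 + Q) (V(c, Q) = -4*(c + 1/173)/(Q - 158) = -4*(1/173 + c)/(-158 + Q))
(22965 + ((-9911 - 9258) + (-5110 + 3995))) + V(143, s(-9, q(3))) = (22965 + ((-9911 - 9258) + (-5110 + 3995))) + 4*(-1 - 173*143)/(173*(-158 + 4)) = (22965 + (-19169 - 1115)) + (4/173)*(-1 - 24739)/(-154) = (22965 - 20284) + (4/173)*(-1/154)*(-24740) = 2681 + 49480/13321 = 35763081/13321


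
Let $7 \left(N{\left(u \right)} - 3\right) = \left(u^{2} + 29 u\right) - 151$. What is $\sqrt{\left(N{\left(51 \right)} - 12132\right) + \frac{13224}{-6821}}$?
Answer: $\frac{i \sqrt{73064313994}}{2513} \approx 107.56 i$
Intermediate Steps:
$N{\left(u \right)} = - \frac{130}{7} + \frac{u^{2}}{7} + \frac{29 u}{7}$ ($N{\left(u \right)} = 3 + \frac{\left(u^{2} + 29 u\right) - 151}{7} = 3 + \frac{-151 + u^{2} + 29 u}{7} = 3 + \left(- \frac{151}{7} + \frac{u^{2}}{7} + \frac{29 u}{7}\right) = - \frac{130}{7} + \frac{u^{2}}{7} + \frac{29 u}{7}$)
$\sqrt{\left(N{\left(51 \right)} - 12132\right) + \frac{13224}{-6821}} = \sqrt{\left(\left(- \frac{130}{7} + \frac{51^{2}}{7} + \frac{29}{7} \cdot 51\right) - 12132\right) + \frac{13224}{-6821}} = \sqrt{\left(\left(- \frac{130}{7} + \frac{1}{7} \cdot 2601 + \frac{1479}{7}\right) - 12132\right) + 13224 \left(- \frac{1}{6821}\right)} = \sqrt{\left(\left(- \frac{130}{7} + \frac{2601}{7} + \frac{1479}{7}\right) - 12132\right) - \frac{696}{359}} = \sqrt{\left(\frac{3950}{7} - 12132\right) - \frac{696}{359}} = \sqrt{- \frac{80974}{7} - \frac{696}{359}} = \sqrt{- \frac{29074538}{2513}} = \frac{i \sqrt{73064313994}}{2513}$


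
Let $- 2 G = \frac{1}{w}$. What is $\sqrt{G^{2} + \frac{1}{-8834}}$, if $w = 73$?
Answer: $\frac{79 i \sqrt{4417}}{644882} \approx 0.0081416 i$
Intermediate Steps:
$G = - \frac{1}{146}$ ($G = - \frac{1}{2 \cdot 73} = \left(- \frac{1}{2}\right) \frac{1}{73} = - \frac{1}{146} \approx -0.0068493$)
$\sqrt{G^{2} + \frac{1}{-8834}} = \sqrt{\left(- \frac{1}{146}\right)^{2} + \frac{1}{-8834}} = \sqrt{\frac{1}{21316} - \frac{1}{8834}} = \sqrt{- \frac{6241}{94152772}} = \frac{79 i \sqrt{4417}}{644882}$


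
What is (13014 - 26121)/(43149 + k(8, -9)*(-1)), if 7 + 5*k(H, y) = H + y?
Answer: -65535/215753 ≈ -0.30375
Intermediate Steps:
k(H, y) = -7/5 + H/5 + y/5 (k(H, y) = -7/5 + (H + y)/5 = -7/5 + (H/5 + y/5) = -7/5 + H/5 + y/5)
(13014 - 26121)/(43149 + k(8, -9)*(-1)) = (13014 - 26121)/(43149 + (-7/5 + (⅕)*8 + (⅕)*(-9))*(-1)) = -13107/(43149 + (-7/5 + 8/5 - 9/5)*(-1)) = -13107/(43149 - 8/5*(-1)) = -13107/(43149 + 8/5) = -13107/215753/5 = -13107*5/215753 = -65535/215753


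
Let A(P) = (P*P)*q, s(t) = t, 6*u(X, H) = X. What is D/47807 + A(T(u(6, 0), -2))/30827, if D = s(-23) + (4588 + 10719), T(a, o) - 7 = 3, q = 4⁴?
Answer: 1695019068/1473746389 ≈ 1.1501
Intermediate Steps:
u(X, H) = X/6
q = 256
T(a, o) = 10 (T(a, o) = 7 + 3 = 10)
D = 15284 (D = -23 + (4588 + 10719) = -23 + 15307 = 15284)
A(P) = 256*P² (A(P) = (P*P)*256 = P²*256 = 256*P²)
D/47807 + A(T(u(6, 0), -2))/30827 = 15284/47807 + (256*10²)/30827 = 15284*(1/47807) + (256*100)*(1/30827) = 15284/47807 + 25600*(1/30827) = 15284/47807 + 25600/30827 = 1695019068/1473746389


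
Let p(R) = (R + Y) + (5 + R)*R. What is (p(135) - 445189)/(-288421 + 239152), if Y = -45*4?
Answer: 426334/49269 ≈ 8.6532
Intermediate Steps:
Y = -180
p(R) = -180 + R + R*(5 + R) (p(R) = (R - 180) + (5 + R)*R = (-180 + R) + R*(5 + R) = -180 + R + R*(5 + R))
(p(135) - 445189)/(-288421 + 239152) = ((-180 + 135² + 6*135) - 445189)/(-288421 + 239152) = ((-180 + 18225 + 810) - 445189)/(-49269) = (18855 - 445189)*(-1/49269) = -426334*(-1/49269) = 426334/49269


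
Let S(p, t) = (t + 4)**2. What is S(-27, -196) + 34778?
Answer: 71642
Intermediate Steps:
S(p, t) = (4 + t)**2
S(-27, -196) + 34778 = (4 - 196)**2 + 34778 = (-192)**2 + 34778 = 36864 + 34778 = 71642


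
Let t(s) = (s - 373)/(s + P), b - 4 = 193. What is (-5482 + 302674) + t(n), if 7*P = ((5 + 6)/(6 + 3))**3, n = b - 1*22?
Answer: 132897218979/447178 ≈ 2.9719e+5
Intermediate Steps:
b = 197 (b = 4 + 193 = 197)
n = 175 (n = 197 - 1*22 = 197 - 22 = 175)
P = 1331/5103 (P = ((5 + 6)/(6 + 3))**3/7 = (11/9)**3/7 = (1/7)*(1331/729) = 1331/5103 ≈ 0.26083)
t(s) = (-373 + s)/(1331/5103 + s) (t(s) = (s - 373)/(s + 1331/5103) = (-373 + s)/(1331/5103 + s))
(-5482 + 302674) + t(n) = (-5482 + 302674) + 5103*(-373 + 175)/(1331 + 5103*175) = 297192 + 5103*(-198)/(1331 + 893025) = 297192 + 5103*(-198)/894356 = 297192 + 5103*(1/894356)*(-198) = 297192 - 505197/447178 = 132897218979/447178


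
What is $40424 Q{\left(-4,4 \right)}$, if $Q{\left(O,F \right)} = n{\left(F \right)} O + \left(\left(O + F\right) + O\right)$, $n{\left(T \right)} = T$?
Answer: $-808480$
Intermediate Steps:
$Q{\left(O,F \right)} = F + 2 O + F O$ ($Q{\left(O,F \right)} = F O + \left(\left(O + F\right) + O\right) = F O + \left(\left(F + O\right) + O\right) = F O + \left(F + 2 O\right) = F + 2 O + F O$)
$40424 Q{\left(-4,4 \right)} = 40424 \left(4 + 2 \left(-4\right) + 4 \left(-4\right)\right) = 40424 \left(4 - 8 - 16\right) = 40424 \left(-20\right) = -808480$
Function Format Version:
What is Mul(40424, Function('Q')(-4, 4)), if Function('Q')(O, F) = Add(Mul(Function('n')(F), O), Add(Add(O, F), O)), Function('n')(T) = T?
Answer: -808480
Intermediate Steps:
Function('Q')(O, F) = Add(F, Mul(2, O), Mul(F, O)) (Function('Q')(O, F) = Add(Mul(F, O), Add(Add(O, F), O)) = Add(Mul(F, O), Add(Add(F, O), O)) = Add(Mul(F, O), Add(F, Mul(2, O))) = Add(F, Mul(2, O), Mul(F, O)))
Mul(40424, Function('Q')(-4, 4)) = Mul(40424, Add(4, Mul(2, -4), Mul(4, -4))) = Mul(40424, Add(4, -8, -16)) = Mul(40424, -20) = -808480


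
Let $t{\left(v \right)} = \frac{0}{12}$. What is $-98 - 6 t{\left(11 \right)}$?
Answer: $-98$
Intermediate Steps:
$t{\left(v \right)} = 0$ ($t{\left(v \right)} = 0 \cdot \frac{1}{12} = 0$)
$-98 - 6 t{\left(11 \right)} = -98 - 0 = -98 + 0 = -98$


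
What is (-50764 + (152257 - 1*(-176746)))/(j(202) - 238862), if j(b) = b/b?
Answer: -278239/238861 ≈ -1.1649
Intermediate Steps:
j(b) = 1
(-50764 + (152257 - 1*(-176746)))/(j(202) - 238862) = (-50764 + (152257 - 1*(-176746)))/(1 - 238862) = (-50764 + (152257 + 176746))/(-238861) = (-50764 + 329003)*(-1/238861) = 278239*(-1/238861) = -278239/238861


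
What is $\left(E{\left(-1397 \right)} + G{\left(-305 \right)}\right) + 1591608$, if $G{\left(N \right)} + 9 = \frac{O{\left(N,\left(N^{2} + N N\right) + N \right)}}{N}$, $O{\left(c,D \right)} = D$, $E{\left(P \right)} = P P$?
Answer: $3542599$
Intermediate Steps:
$E{\left(P \right)} = P^{2}$
$G{\left(N \right)} = -9 + \frac{N + 2 N^{2}}{N}$ ($G{\left(N \right)} = -9 + \frac{\left(N^{2} + N N\right) + N}{N} = -9 + \frac{\left(N^{2} + N^{2}\right) + N}{N} = -9 + \frac{2 N^{2} + N}{N} = -9 + \frac{N + 2 N^{2}}{N}$)
$\left(E{\left(-1397 \right)} + G{\left(-305 \right)}\right) + 1591608 = \left(\left(-1397\right)^{2} + \left(-8 + 2 \left(-305\right)\right)\right) + 1591608 = \left(1951609 - 618\right) + 1591608 = 1950991 + 1591608 = 3542599$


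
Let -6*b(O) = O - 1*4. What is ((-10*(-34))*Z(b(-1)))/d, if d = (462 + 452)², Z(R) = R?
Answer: 425/1253094 ≈ 0.00033916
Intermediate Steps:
b(O) = ⅔ - O/6 (b(O) = -(O - 1*4)/6 = -(O - 4)/6 = -(-4 + O)/6 = ⅔ - O/6)
d = 835396 (d = 914² = 835396)
((-10*(-34))*Z(b(-1)))/d = ((-10*(-34))*(⅔ - ⅙*(-1)))/835396 = (340*(⅔ + ⅙))*(1/835396) = (340*(⅚))*(1/835396) = (850/3)*(1/835396) = 425/1253094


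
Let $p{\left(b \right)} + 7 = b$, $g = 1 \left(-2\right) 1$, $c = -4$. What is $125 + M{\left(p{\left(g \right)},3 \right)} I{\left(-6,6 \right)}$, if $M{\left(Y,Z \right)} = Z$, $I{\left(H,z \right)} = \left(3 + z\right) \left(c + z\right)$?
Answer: $179$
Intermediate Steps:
$I{\left(H,z \right)} = \left(-4 + z\right) \left(3 + z\right)$ ($I{\left(H,z \right)} = \left(3 + z\right) \left(-4 + z\right) = \left(-4 + z\right) \left(3 + z\right)$)
$g = -2$ ($g = \left(-2\right) 1 = -2$)
$p{\left(b \right)} = -7 + b$
$125 + M{\left(p{\left(g \right)},3 \right)} I{\left(-6,6 \right)} = 125 + 3 \left(-12 + 6^{2} - 6\right) = 125 + 3 \left(-12 + 36 - 6\right) = 125 + 3 \cdot 18 = 125 + 54 = 179$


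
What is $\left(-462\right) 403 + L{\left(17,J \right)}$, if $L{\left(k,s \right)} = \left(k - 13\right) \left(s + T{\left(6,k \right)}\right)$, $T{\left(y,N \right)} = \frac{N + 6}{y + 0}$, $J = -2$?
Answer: $- \frac{558536}{3} \approx -1.8618 \cdot 10^{5}$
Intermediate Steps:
$T{\left(y,N \right)} = \frac{6 + N}{y}$
$L{\left(k,s \right)} = \left(-13 + k\right) \left(1 + s + \frac{k}{6}\right)$ ($L{\left(k,s \right)} = \left(k - 13\right) \left(s + \frac{6 + k}{6}\right) = \left(-13 + k\right) \left(s + \frac{6 + k}{6}\right) = \left(-13 + k\right) \left(s + \left(1 + \frac{k}{6}\right)\right) = \left(-13 + k\right) \left(1 + s + \frac{k}{6}\right)$)
$\left(-462\right) 403 + L{\left(17,J \right)} = \left(-462\right) 403 - \left(\frac{245}{6} - \frac{289}{6}\right) = -186186 - - \frac{22}{3} = -186186 + \frac{22}{3} = - \frac{558536}{3}$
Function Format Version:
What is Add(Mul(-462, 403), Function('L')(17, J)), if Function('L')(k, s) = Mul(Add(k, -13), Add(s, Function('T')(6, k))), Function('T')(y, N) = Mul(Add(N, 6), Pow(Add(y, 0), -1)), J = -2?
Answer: Rational(-558536, 3) ≈ -1.8618e+5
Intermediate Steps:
Function('T')(y, N) = Mul(Pow(y, -1), Add(6, N)) (Function('T')(y, N) = Mul(Add(6, N), Pow(y, -1)) = Mul(Pow(y, -1), Add(6, N)))
Function('L')(k, s) = Mul(Add(-13, k), Add(1, s, Mul(Rational(1, 6), k))) (Function('L')(k, s) = Mul(Add(k, -13), Add(s, Mul(Pow(6, -1), Add(6, k)))) = Mul(Add(-13, k), Add(s, Mul(Rational(1, 6), Add(6, k)))) = Mul(Add(-13, k), Add(s, Add(1, Mul(Rational(1, 6), k)))) = Mul(Add(-13, k), Add(1, s, Mul(Rational(1, 6), k))))
Add(Mul(-462, 403), Function('L')(17, J)) = Add(Mul(-462, 403), Add(-13, Mul(-13, -2), Mul(Rational(-7, 6), 17), Mul(Rational(1, 6), Pow(17, 2)), Mul(17, -2))) = Add(-186186, Add(-13, 26, Rational(-119, 6), Mul(Rational(1, 6), 289), -34)) = Add(-186186, Add(-13, 26, Rational(-119, 6), Rational(289, 6), -34)) = Add(-186186, Rational(22, 3)) = Rational(-558536, 3)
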